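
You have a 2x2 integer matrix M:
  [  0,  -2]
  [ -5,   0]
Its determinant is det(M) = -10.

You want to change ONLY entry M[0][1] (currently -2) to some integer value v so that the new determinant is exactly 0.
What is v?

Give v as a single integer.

Answer: 0

Derivation:
det is linear in entry M[0][1]: det = old_det + (v - -2) * C_01
Cofactor C_01 = 5
Want det = 0: -10 + (v - -2) * 5 = 0
  (v - -2) = 10 / 5 = 2
  v = -2 + (2) = 0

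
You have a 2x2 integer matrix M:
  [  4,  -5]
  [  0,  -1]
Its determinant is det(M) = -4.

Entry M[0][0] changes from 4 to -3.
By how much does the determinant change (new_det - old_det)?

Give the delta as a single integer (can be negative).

Answer: 7

Derivation:
Cofactor C_00 = -1
Entry delta = -3 - 4 = -7
Det delta = entry_delta * cofactor = -7 * -1 = 7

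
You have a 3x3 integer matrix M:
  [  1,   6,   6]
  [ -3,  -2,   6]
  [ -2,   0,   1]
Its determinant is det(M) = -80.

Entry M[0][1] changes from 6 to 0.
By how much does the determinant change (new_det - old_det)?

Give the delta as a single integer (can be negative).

Answer: 54

Derivation:
Cofactor C_01 = -9
Entry delta = 0 - 6 = -6
Det delta = entry_delta * cofactor = -6 * -9 = 54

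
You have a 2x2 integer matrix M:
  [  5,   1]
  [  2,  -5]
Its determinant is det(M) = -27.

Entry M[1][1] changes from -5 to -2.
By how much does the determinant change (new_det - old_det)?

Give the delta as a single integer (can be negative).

Answer: 15

Derivation:
Cofactor C_11 = 5
Entry delta = -2 - -5 = 3
Det delta = entry_delta * cofactor = 3 * 5 = 15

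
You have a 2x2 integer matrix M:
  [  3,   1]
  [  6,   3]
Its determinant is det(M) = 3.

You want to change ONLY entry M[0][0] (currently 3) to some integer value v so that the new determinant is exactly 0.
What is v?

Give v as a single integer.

Answer: 2

Derivation:
det is linear in entry M[0][0]: det = old_det + (v - 3) * C_00
Cofactor C_00 = 3
Want det = 0: 3 + (v - 3) * 3 = 0
  (v - 3) = -3 / 3 = -1
  v = 3 + (-1) = 2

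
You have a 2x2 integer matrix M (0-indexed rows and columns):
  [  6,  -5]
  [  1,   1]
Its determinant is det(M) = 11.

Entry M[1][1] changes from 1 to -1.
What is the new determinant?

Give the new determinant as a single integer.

det is linear in row 1: changing M[1][1] by delta changes det by delta * cofactor(1,1).
Cofactor C_11 = (-1)^(1+1) * minor(1,1) = 6
Entry delta = -1 - 1 = -2
Det delta = -2 * 6 = -12
New det = 11 + -12 = -1

Answer: -1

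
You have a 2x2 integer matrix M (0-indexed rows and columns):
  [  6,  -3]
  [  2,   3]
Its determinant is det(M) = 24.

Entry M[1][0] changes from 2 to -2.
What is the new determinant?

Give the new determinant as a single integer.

det is linear in row 1: changing M[1][0] by delta changes det by delta * cofactor(1,0).
Cofactor C_10 = (-1)^(1+0) * minor(1,0) = 3
Entry delta = -2 - 2 = -4
Det delta = -4 * 3 = -12
New det = 24 + -12 = 12

Answer: 12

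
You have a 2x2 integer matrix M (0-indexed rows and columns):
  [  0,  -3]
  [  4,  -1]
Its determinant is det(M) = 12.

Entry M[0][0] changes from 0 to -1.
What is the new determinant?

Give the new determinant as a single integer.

det is linear in row 0: changing M[0][0] by delta changes det by delta * cofactor(0,0).
Cofactor C_00 = (-1)^(0+0) * minor(0,0) = -1
Entry delta = -1 - 0 = -1
Det delta = -1 * -1 = 1
New det = 12 + 1 = 13

Answer: 13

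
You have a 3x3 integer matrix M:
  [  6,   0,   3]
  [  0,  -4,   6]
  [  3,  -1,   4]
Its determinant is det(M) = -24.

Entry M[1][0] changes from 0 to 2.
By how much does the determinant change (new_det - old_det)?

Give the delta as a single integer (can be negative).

Answer: -6

Derivation:
Cofactor C_10 = -3
Entry delta = 2 - 0 = 2
Det delta = entry_delta * cofactor = 2 * -3 = -6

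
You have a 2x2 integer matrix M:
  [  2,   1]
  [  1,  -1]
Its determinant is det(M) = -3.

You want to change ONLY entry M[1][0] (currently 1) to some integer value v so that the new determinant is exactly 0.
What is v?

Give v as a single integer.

Answer: -2

Derivation:
det is linear in entry M[1][0]: det = old_det + (v - 1) * C_10
Cofactor C_10 = -1
Want det = 0: -3 + (v - 1) * -1 = 0
  (v - 1) = 3 / -1 = -3
  v = 1 + (-3) = -2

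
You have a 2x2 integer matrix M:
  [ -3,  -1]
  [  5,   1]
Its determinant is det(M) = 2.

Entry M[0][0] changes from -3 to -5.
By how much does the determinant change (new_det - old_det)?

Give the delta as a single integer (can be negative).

Cofactor C_00 = 1
Entry delta = -5 - -3 = -2
Det delta = entry_delta * cofactor = -2 * 1 = -2

Answer: -2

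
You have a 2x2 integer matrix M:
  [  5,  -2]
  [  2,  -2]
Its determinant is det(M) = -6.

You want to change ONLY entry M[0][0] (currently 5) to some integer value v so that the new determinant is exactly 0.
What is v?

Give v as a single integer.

det is linear in entry M[0][0]: det = old_det + (v - 5) * C_00
Cofactor C_00 = -2
Want det = 0: -6 + (v - 5) * -2 = 0
  (v - 5) = 6 / -2 = -3
  v = 5 + (-3) = 2

Answer: 2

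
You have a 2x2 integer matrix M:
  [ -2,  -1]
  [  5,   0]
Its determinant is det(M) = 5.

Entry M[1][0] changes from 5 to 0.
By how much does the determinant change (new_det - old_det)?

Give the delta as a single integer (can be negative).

Cofactor C_10 = 1
Entry delta = 0 - 5 = -5
Det delta = entry_delta * cofactor = -5 * 1 = -5

Answer: -5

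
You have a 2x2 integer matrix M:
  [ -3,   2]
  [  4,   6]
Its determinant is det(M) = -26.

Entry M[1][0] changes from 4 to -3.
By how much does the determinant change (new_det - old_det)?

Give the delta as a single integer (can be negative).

Cofactor C_10 = -2
Entry delta = -3 - 4 = -7
Det delta = entry_delta * cofactor = -7 * -2 = 14

Answer: 14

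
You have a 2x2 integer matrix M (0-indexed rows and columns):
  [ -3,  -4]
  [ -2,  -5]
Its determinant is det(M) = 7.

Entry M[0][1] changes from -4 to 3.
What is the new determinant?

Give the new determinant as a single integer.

det is linear in row 0: changing M[0][1] by delta changes det by delta * cofactor(0,1).
Cofactor C_01 = (-1)^(0+1) * minor(0,1) = 2
Entry delta = 3 - -4 = 7
Det delta = 7 * 2 = 14
New det = 7 + 14 = 21

Answer: 21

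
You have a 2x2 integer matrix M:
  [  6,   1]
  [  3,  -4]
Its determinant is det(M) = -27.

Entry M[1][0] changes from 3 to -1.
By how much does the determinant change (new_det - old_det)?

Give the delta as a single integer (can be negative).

Cofactor C_10 = -1
Entry delta = -1 - 3 = -4
Det delta = entry_delta * cofactor = -4 * -1 = 4

Answer: 4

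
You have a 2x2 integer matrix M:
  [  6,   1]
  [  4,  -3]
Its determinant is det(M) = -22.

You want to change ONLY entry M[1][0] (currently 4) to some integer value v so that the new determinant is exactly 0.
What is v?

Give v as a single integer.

Answer: -18

Derivation:
det is linear in entry M[1][0]: det = old_det + (v - 4) * C_10
Cofactor C_10 = -1
Want det = 0: -22 + (v - 4) * -1 = 0
  (v - 4) = 22 / -1 = -22
  v = 4 + (-22) = -18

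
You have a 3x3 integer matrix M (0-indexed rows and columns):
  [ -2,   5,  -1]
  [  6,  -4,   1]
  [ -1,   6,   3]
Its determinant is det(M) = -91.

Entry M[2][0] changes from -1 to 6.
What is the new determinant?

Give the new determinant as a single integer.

Answer: -84

Derivation:
det is linear in row 2: changing M[2][0] by delta changes det by delta * cofactor(2,0).
Cofactor C_20 = (-1)^(2+0) * minor(2,0) = 1
Entry delta = 6 - -1 = 7
Det delta = 7 * 1 = 7
New det = -91 + 7 = -84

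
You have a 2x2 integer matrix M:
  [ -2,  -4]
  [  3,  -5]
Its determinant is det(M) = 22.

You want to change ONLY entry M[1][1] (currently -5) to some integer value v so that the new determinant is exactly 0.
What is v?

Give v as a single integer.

det is linear in entry M[1][1]: det = old_det + (v - -5) * C_11
Cofactor C_11 = -2
Want det = 0: 22 + (v - -5) * -2 = 0
  (v - -5) = -22 / -2 = 11
  v = -5 + (11) = 6

Answer: 6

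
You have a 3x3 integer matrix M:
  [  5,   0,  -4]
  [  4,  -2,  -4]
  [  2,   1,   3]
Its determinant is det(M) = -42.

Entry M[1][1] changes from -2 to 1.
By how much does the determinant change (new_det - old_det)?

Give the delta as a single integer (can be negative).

Cofactor C_11 = 23
Entry delta = 1 - -2 = 3
Det delta = entry_delta * cofactor = 3 * 23 = 69

Answer: 69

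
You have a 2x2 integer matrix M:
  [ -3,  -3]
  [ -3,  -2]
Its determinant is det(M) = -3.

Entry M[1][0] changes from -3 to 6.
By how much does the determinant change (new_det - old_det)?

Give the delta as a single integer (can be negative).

Answer: 27

Derivation:
Cofactor C_10 = 3
Entry delta = 6 - -3 = 9
Det delta = entry_delta * cofactor = 9 * 3 = 27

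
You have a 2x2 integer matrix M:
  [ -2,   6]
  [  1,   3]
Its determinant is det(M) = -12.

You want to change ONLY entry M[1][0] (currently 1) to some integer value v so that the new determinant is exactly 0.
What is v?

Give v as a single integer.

Answer: -1

Derivation:
det is linear in entry M[1][0]: det = old_det + (v - 1) * C_10
Cofactor C_10 = -6
Want det = 0: -12 + (v - 1) * -6 = 0
  (v - 1) = 12 / -6 = -2
  v = 1 + (-2) = -1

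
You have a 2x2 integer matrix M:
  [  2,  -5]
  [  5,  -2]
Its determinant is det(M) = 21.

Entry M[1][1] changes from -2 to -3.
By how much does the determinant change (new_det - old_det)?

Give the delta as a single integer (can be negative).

Answer: -2

Derivation:
Cofactor C_11 = 2
Entry delta = -3 - -2 = -1
Det delta = entry_delta * cofactor = -1 * 2 = -2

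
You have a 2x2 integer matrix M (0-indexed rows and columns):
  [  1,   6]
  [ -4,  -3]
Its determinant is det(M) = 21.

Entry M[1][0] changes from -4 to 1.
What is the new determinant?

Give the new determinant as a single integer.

Answer: -9

Derivation:
det is linear in row 1: changing M[1][0] by delta changes det by delta * cofactor(1,0).
Cofactor C_10 = (-1)^(1+0) * minor(1,0) = -6
Entry delta = 1 - -4 = 5
Det delta = 5 * -6 = -30
New det = 21 + -30 = -9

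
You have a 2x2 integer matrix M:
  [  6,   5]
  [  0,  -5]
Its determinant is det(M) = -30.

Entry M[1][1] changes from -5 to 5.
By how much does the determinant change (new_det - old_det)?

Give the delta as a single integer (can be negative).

Cofactor C_11 = 6
Entry delta = 5 - -5 = 10
Det delta = entry_delta * cofactor = 10 * 6 = 60

Answer: 60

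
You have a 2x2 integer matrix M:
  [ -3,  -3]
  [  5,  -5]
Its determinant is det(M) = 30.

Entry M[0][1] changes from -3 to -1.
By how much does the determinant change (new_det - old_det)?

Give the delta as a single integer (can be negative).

Answer: -10

Derivation:
Cofactor C_01 = -5
Entry delta = -1 - -3 = 2
Det delta = entry_delta * cofactor = 2 * -5 = -10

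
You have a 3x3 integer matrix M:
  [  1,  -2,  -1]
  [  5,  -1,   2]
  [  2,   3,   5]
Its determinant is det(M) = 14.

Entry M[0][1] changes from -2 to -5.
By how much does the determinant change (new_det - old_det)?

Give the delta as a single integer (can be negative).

Answer: 63

Derivation:
Cofactor C_01 = -21
Entry delta = -5 - -2 = -3
Det delta = entry_delta * cofactor = -3 * -21 = 63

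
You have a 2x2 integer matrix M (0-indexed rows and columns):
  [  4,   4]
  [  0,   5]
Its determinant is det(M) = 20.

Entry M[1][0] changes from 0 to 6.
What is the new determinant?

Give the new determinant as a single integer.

det is linear in row 1: changing M[1][0] by delta changes det by delta * cofactor(1,0).
Cofactor C_10 = (-1)^(1+0) * minor(1,0) = -4
Entry delta = 6 - 0 = 6
Det delta = 6 * -4 = -24
New det = 20 + -24 = -4

Answer: -4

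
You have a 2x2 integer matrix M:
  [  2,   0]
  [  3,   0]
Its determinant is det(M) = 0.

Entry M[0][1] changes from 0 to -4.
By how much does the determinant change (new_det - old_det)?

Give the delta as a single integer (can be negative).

Answer: 12

Derivation:
Cofactor C_01 = -3
Entry delta = -4 - 0 = -4
Det delta = entry_delta * cofactor = -4 * -3 = 12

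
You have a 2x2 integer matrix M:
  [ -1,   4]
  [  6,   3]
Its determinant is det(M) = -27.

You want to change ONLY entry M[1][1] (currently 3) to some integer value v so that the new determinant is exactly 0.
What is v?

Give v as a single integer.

det is linear in entry M[1][1]: det = old_det + (v - 3) * C_11
Cofactor C_11 = -1
Want det = 0: -27 + (v - 3) * -1 = 0
  (v - 3) = 27 / -1 = -27
  v = 3 + (-27) = -24

Answer: -24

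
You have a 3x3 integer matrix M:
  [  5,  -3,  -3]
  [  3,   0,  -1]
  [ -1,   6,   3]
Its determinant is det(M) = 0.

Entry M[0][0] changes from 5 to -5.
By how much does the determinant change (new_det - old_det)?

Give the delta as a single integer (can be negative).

Cofactor C_00 = 6
Entry delta = -5 - 5 = -10
Det delta = entry_delta * cofactor = -10 * 6 = -60

Answer: -60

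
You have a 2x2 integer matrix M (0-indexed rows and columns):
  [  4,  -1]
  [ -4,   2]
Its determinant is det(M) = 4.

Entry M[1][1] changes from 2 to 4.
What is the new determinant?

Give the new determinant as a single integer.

Answer: 12

Derivation:
det is linear in row 1: changing M[1][1] by delta changes det by delta * cofactor(1,1).
Cofactor C_11 = (-1)^(1+1) * minor(1,1) = 4
Entry delta = 4 - 2 = 2
Det delta = 2 * 4 = 8
New det = 4 + 8 = 12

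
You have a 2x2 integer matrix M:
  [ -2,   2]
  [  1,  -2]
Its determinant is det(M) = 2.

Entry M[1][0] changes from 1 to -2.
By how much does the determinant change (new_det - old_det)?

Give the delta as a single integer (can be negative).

Cofactor C_10 = -2
Entry delta = -2 - 1 = -3
Det delta = entry_delta * cofactor = -3 * -2 = 6

Answer: 6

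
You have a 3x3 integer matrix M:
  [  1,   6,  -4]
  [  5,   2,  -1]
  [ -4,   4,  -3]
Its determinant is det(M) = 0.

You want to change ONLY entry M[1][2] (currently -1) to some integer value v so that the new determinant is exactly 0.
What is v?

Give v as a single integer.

Answer: -1

Derivation:
det is linear in entry M[1][2]: det = old_det + (v - -1) * C_12
Cofactor C_12 = -28
Want det = 0: 0 + (v - -1) * -28 = 0
  (v - -1) = 0 / -28 = 0
  v = -1 + (0) = -1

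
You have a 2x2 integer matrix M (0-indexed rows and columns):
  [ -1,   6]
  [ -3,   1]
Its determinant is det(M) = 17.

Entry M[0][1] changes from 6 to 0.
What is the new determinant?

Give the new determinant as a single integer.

det is linear in row 0: changing M[0][1] by delta changes det by delta * cofactor(0,1).
Cofactor C_01 = (-1)^(0+1) * minor(0,1) = 3
Entry delta = 0 - 6 = -6
Det delta = -6 * 3 = -18
New det = 17 + -18 = -1

Answer: -1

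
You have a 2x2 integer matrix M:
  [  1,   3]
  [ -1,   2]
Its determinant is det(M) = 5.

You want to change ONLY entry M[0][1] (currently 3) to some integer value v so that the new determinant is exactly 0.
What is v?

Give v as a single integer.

Answer: -2

Derivation:
det is linear in entry M[0][1]: det = old_det + (v - 3) * C_01
Cofactor C_01 = 1
Want det = 0: 5 + (v - 3) * 1 = 0
  (v - 3) = -5 / 1 = -5
  v = 3 + (-5) = -2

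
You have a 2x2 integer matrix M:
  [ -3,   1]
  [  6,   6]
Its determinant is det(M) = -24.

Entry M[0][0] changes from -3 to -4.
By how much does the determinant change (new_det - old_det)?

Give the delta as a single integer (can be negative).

Cofactor C_00 = 6
Entry delta = -4 - -3 = -1
Det delta = entry_delta * cofactor = -1 * 6 = -6

Answer: -6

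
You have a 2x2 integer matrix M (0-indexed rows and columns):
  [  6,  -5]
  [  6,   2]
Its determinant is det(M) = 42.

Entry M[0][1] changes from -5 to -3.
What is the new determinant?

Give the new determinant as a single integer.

det is linear in row 0: changing M[0][1] by delta changes det by delta * cofactor(0,1).
Cofactor C_01 = (-1)^(0+1) * minor(0,1) = -6
Entry delta = -3 - -5 = 2
Det delta = 2 * -6 = -12
New det = 42 + -12 = 30

Answer: 30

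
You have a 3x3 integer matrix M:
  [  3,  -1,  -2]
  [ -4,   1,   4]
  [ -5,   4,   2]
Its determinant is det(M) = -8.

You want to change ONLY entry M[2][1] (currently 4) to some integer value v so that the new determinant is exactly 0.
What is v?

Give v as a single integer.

Answer: 2

Derivation:
det is linear in entry M[2][1]: det = old_det + (v - 4) * C_21
Cofactor C_21 = -4
Want det = 0: -8 + (v - 4) * -4 = 0
  (v - 4) = 8 / -4 = -2
  v = 4 + (-2) = 2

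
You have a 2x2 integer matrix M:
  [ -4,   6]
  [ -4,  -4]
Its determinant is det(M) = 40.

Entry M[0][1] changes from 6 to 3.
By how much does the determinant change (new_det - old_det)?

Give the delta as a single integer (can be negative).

Cofactor C_01 = 4
Entry delta = 3 - 6 = -3
Det delta = entry_delta * cofactor = -3 * 4 = -12

Answer: -12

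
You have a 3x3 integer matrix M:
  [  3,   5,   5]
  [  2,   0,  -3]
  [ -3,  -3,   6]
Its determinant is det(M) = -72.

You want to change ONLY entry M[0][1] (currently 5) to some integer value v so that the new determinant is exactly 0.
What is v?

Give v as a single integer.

det is linear in entry M[0][1]: det = old_det + (v - 5) * C_01
Cofactor C_01 = -3
Want det = 0: -72 + (v - 5) * -3 = 0
  (v - 5) = 72 / -3 = -24
  v = 5 + (-24) = -19

Answer: -19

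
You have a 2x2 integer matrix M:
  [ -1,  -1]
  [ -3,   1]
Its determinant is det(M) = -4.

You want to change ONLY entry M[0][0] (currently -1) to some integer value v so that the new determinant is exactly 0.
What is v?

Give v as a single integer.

det is linear in entry M[0][0]: det = old_det + (v - -1) * C_00
Cofactor C_00 = 1
Want det = 0: -4 + (v - -1) * 1 = 0
  (v - -1) = 4 / 1 = 4
  v = -1 + (4) = 3

Answer: 3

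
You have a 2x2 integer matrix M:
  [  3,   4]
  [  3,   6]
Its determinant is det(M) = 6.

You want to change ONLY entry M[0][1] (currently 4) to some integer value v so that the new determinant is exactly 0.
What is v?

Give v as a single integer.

Answer: 6

Derivation:
det is linear in entry M[0][1]: det = old_det + (v - 4) * C_01
Cofactor C_01 = -3
Want det = 0: 6 + (v - 4) * -3 = 0
  (v - 4) = -6 / -3 = 2
  v = 4 + (2) = 6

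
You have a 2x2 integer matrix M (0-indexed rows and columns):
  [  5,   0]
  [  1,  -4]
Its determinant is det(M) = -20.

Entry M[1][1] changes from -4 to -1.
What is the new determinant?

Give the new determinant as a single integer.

det is linear in row 1: changing M[1][1] by delta changes det by delta * cofactor(1,1).
Cofactor C_11 = (-1)^(1+1) * minor(1,1) = 5
Entry delta = -1 - -4 = 3
Det delta = 3 * 5 = 15
New det = -20 + 15 = -5

Answer: -5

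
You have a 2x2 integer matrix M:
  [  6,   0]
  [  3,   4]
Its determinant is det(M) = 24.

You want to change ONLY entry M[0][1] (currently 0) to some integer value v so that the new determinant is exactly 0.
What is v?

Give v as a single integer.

Answer: 8

Derivation:
det is linear in entry M[0][1]: det = old_det + (v - 0) * C_01
Cofactor C_01 = -3
Want det = 0: 24 + (v - 0) * -3 = 0
  (v - 0) = -24 / -3 = 8
  v = 0 + (8) = 8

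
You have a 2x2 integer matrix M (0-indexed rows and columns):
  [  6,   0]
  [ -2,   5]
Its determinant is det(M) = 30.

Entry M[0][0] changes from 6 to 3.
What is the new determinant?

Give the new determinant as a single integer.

det is linear in row 0: changing M[0][0] by delta changes det by delta * cofactor(0,0).
Cofactor C_00 = (-1)^(0+0) * minor(0,0) = 5
Entry delta = 3 - 6 = -3
Det delta = -3 * 5 = -15
New det = 30 + -15 = 15

Answer: 15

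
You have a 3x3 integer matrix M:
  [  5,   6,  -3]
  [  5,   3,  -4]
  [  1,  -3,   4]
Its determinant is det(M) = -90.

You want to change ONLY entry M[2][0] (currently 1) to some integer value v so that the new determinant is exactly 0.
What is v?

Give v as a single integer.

det is linear in entry M[2][0]: det = old_det + (v - 1) * C_20
Cofactor C_20 = -15
Want det = 0: -90 + (v - 1) * -15 = 0
  (v - 1) = 90 / -15 = -6
  v = 1 + (-6) = -5

Answer: -5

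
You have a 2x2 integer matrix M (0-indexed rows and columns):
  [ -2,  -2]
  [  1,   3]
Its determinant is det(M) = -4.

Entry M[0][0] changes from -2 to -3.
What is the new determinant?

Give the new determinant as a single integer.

Answer: -7

Derivation:
det is linear in row 0: changing M[0][0] by delta changes det by delta * cofactor(0,0).
Cofactor C_00 = (-1)^(0+0) * minor(0,0) = 3
Entry delta = -3 - -2 = -1
Det delta = -1 * 3 = -3
New det = -4 + -3 = -7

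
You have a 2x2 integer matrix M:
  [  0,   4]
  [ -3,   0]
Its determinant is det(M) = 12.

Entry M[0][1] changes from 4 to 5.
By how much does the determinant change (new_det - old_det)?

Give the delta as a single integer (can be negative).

Answer: 3

Derivation:
Cofactor C_01 = 3
Entry delta = 5 - 4 = 1
Det delta = entry_delta * cofactor = 1 * 3 = 3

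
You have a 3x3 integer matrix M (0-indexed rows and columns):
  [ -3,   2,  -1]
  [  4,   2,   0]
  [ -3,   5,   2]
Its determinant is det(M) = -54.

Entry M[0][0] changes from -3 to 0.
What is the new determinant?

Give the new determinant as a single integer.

det is linear in row 0: changing M[0][0] by delta changes det by delta * cofactor(0,0).
Cofactor C_00 = (-1)^(0+0) * minor(0,0) = 4
Entry delta = 0 - -3 = 3
Det delta = 3 * 4 = 12
New det = -54 + 12 = -42

Answer: -42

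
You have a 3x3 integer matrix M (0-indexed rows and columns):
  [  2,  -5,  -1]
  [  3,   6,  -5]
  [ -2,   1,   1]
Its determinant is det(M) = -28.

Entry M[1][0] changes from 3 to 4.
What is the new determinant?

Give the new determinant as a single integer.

Answer: -24

Derivation:
det is linear in row 1: changing M[1][0] by delta changes det by delta * cofactor(1,0).
Cofactor C_10 = (-1)^(1+0) * minor(1,0) = 4
Entry delta = 4 - 3 = 1
Det delta = 1 * 4 = 4
New det = -28 + 4 = -24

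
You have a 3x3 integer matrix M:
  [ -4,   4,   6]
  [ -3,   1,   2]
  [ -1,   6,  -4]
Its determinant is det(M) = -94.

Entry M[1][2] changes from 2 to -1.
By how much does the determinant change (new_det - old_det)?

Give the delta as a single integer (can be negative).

Answer: -60

Derivation:
Cofactor C_12 = 20
Entry delta = -1 - 2 = -3
Det delta = entry_delta * cofactor = -3 * 20 = -60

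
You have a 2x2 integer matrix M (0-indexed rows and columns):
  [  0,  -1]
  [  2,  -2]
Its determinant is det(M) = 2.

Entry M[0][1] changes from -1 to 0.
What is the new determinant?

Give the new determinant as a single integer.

Answer: 0

Derivation:
det is linear in row 0: changing M[0][1] by delta changes det by delta * cofactor(0,1).
Cofactor C_01 = (-1)^(0+1) * minor(0,1) = -2
Entry delta = 0 - -1 = 1
Det delta = 1 * -2 = -2
New det = 2 + -2 = 0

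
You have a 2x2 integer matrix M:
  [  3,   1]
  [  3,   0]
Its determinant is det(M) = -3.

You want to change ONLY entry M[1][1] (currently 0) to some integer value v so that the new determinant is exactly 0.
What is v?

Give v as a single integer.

Answer: 1

Derivation:
det is linear in entry M[1][1]: det = old_det + (v - 0) * C_11
Cofactor C_11 = 3
Want det = 0: -3 + (v - 0) * 3 = 0
  (v - 0) = 3 / 3 = 1
  v = 0 + (1) = 1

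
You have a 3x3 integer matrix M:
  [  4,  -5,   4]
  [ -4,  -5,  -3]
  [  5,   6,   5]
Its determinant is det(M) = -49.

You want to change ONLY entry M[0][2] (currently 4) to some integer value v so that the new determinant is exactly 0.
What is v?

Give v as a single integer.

det is linear in entry M[0][2]: det = old_det + (v - 4) * C_02
Cofactor C_02 = 1
Want det = 0: -49 + (v - 4) * 1 = 0
  (v - 4) = 49 / 1 = 49
  v = 4 + (49) = 53

Answer: 53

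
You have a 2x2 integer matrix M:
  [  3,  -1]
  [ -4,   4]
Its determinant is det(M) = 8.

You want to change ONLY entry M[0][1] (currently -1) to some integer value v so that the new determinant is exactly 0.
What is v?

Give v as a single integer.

det is linear in entry M[0][1]: det = old_det + (v - -1) * C_01
Cofactor C_01 = 4
Want det = 0: 8 + (v - -1) * 4 = 0
  (v - -1) = -8 / 4 = -2
  v = -1 + (-2) = -3

Answer: -3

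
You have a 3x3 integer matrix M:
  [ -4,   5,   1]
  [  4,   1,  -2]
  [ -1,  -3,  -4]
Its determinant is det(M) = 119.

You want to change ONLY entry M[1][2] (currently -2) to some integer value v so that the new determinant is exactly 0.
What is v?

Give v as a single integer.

det is linear in entry M[1][2]: det = old_det + (v - -2) * C_12
Cofactor C_12 = -17
Want det = 0: 119 + (v - -2) * -17 = 0
  (v - -2) = -119 / -17 = 7
  v = -2 + (7) = 5

Answer: 5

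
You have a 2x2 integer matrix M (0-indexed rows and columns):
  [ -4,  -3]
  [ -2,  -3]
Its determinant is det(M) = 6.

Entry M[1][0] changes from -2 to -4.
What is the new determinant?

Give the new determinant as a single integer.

det is linear in row 1: changing M[1][0] by delta changes det by delta * cofactor(1,0).
Cofactor C_10 = (-1)^(1+0) * minor(1,0) = 3
Entry delta = -4 - -2 = -2
Det delta = -2 * 3 = -6
New det = 6 + -6 = 0

Answer: 0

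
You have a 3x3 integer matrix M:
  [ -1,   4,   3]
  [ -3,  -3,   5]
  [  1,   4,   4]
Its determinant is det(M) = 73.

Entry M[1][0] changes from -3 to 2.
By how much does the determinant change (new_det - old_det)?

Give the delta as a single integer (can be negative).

Answer: -20

Derivation:
Cofactor C_10 = -4
Entry delta = 2 - -3 = 5
Det delta = entry_delta * cofactor = 5 * -4 = -20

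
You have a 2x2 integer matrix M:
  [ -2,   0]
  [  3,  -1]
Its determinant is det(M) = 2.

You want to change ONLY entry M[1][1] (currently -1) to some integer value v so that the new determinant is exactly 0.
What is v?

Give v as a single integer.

Answer: 0

Derivation:
det is linear in entry M[1][1]: det = old_det + (v - -1) * C_11
Cofactor C_11 = -2
Want det = 0: 2 + (v - -1) * -2 = 0
  (v - -1) = -2 / -2 = 1
  v = -1 + (1) = 0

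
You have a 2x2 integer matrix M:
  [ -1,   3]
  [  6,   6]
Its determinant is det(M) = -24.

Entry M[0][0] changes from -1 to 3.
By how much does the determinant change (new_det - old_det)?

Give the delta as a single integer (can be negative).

Answer: 24

Derivation:
Cofactor C_00 = 6
Entry delta = 3 - -1 = 4
Det delta = entry_delta * cofactor = 4 * 6 = 24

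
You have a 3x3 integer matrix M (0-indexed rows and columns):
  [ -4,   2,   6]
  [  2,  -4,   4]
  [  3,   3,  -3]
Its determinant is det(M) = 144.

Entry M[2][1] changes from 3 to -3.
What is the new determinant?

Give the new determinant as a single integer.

det is linear in row 2: changing M[2][1] by delta changes det by delta * cofactor(2,1).
Cofactor C_21 = (-1)^(2+1) * minor(2,1) = 28
Entry delta = -3 - 3 = -6
Det delta = -6 * 28 = -168
New det = 144 + -168 = -24

Answer: -24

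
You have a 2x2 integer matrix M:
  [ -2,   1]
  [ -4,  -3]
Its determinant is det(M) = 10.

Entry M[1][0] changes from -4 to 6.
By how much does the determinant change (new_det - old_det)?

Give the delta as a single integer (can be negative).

Answer: -10

Derivation:
Cofactor C_10 = -1
Entry delta = 6 - -4 = 10
Det delta = entry_delta * cofactor = 10 * -1 = -10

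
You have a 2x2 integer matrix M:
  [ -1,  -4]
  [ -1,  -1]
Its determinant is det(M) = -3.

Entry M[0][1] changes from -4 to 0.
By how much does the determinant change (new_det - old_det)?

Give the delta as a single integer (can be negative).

Cofactor C_01 = 1
Entry delta = 0 - -4 = 4
Det delta = entry_delta * cofactor = 4 * 1 = 4

Answer: 4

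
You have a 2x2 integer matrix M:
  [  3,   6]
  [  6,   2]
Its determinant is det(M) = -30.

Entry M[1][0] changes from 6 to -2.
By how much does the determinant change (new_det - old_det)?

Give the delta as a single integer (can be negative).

Answer: 48

Derivation:
Cofactor C_10 = -6
Entry delta = -2 - 6 = -8
Det delta = entry_delta * cofactor = -8 * -6 = 48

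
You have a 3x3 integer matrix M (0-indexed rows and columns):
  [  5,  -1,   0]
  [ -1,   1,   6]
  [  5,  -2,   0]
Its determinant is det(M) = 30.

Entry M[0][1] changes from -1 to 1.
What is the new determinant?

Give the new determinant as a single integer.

Answer: 90

Derivation:
det is linear in row 0: changing M[0][1] by delta changes det by delta * cofactor(0,1).
Cofactor C_01 = (-1)^(0+1) * minor(0,1) = 30
Entry delta = 1 - -1 = 2
Det delta = 2 * 30 = 60
New det = 30 + 60 = 90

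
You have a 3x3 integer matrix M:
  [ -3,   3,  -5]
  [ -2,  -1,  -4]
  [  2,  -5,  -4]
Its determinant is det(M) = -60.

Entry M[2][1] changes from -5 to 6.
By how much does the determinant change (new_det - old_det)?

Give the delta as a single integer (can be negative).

Answer: -22

Derivation:
Cofactor C_21 = -2
Entry delta = 6 - -5 = 11
Det delta = entry_delta * cofactor = 11 * -2 = -22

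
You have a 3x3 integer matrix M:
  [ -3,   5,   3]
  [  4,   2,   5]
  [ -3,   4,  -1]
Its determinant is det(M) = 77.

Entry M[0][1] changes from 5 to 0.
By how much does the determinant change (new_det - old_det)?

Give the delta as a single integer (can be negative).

Answer: 55

Derivation:
Cofactor C_01 = -11
Entry delta = 0 - 5 = -5
Det delta = entry_delta * cofactor = -5 * -11 = 55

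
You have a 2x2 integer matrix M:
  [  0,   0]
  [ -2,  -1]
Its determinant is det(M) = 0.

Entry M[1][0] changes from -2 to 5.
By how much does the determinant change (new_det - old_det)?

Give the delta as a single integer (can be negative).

Cofactor C_10 = 0
Entry delta = 5 - -2 = 7
Det delta = entry_delta * cofactor = 7 * 0 = 0

Answer: 0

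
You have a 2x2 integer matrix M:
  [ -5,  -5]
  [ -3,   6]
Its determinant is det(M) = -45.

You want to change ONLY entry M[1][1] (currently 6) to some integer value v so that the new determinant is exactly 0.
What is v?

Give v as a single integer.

Answer: -3

Derivation:
det is linear in entry M[1][1]: det = old_det + (v - 6) * C_11
Cofactor C_11 = -5
Want det = 0: -45 + (v - 6) * -5 = 0
  (v - 6) = 45 / -5 = -9
  v = 6 + (-9) = -3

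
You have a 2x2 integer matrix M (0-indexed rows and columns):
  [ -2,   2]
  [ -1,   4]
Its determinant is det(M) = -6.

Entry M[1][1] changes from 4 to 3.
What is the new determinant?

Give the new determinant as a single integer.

det is linear in row 1: changing M[1][1] by delta changes det by delta * cofactor(1,1).
Cofactor C_11 = (-1)^(1+1) * minor(1,1) = -2
Entry delta = 3 - 4 = -1
Det delta = -1 * -2 = 2
New det = -6 + 2 = -4

Answer: -4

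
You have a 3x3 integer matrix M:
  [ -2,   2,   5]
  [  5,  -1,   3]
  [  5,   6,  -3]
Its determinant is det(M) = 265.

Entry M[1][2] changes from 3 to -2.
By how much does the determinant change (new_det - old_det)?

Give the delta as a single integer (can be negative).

Answer: -110

Derivation:
Cofactor C_12 = 22
Entry delta = -2 - 3 = -5
Det delta = entry_delta * cofactor = -5 * 22 = -110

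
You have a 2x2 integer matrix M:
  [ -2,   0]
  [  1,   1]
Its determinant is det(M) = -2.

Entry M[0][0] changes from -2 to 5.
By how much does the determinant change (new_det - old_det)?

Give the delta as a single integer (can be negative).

Answer: 7

Derivation:
Cofactor C_00 = 1
Entry delta = 5 - -2 = 7
Det delta = entry_delta * cofactor = 7 * 1 = 7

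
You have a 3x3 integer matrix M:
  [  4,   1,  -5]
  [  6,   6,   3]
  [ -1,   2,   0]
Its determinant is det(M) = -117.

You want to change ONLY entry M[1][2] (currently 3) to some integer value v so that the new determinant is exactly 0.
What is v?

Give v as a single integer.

Answer: -10

Derivation:
det is linear in entry M[1][2]: det = old_det + (v - 3) * C_12
Cofactor C_12 = -9
Want det = 0: -117 + (v - 3) * -9 = 0
  (v - 3) = 117 / -9 = -13
  v = 3 + (-13) = -10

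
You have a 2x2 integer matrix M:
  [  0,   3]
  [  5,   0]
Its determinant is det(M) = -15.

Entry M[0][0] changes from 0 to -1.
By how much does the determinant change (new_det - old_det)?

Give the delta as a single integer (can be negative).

Cofactor C_00 = 0
Entry delta = -1 - 0 = -1
Det delta = entry_delta * cofactor = -1 * 0 = 0

Answer: 0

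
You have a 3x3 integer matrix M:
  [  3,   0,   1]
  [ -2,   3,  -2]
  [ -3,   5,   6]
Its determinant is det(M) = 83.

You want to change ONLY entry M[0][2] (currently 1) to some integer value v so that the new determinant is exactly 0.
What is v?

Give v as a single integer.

Answer: 84

Derivation:
det is linear in entry M[0][2]: det = old_det + (v - 1) * C_02
Cofactor C_02 = -1
Want det = 0: 83 + (v - 1) * -1 = 0
  (v - 1) = -83 / -1 = 83
  v = 1 + (83) = 84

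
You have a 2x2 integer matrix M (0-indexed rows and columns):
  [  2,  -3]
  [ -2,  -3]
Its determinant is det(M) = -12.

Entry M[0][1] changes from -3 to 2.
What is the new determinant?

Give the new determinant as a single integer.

Answer: -2

Derivation:
det is linear in row 0: changing M[0][1] by delta changes det by delta * cofactor(0,1).
Cofactor C_01 = (-1)^(0+1) * minor(0,1) = 2
Entry delta = 2 - -3 = 5
Det delta = 5 * 2 = 10
New det = -12 + 10 = -2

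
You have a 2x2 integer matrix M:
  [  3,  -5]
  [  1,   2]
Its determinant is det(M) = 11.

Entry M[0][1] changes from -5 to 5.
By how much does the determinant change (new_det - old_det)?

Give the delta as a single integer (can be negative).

Answer: -10

Derivation:
Cofactor C_01 = -1
Entry delta = 5 - -5 = 10
Det delta = entry_delta * cofactor = 10 * -1 = -10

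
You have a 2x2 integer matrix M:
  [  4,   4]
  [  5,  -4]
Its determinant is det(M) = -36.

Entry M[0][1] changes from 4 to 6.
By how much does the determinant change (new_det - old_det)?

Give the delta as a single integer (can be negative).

Answer: -10

Derivation:
Cofactor C_01 = -5
Entry delta = 6 - 4 = 2
Det delta = entry_delta * cofactor = 2 * -5 = -10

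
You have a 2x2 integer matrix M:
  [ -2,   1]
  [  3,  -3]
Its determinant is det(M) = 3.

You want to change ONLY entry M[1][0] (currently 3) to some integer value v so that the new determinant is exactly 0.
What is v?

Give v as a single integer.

det is linear in entry M[1][0]: det = old_det + (v - 3) * C_10
Cofactor C_10 = -1
Want det = 0: 3 + (v - 3) * -1 = 0
  (v - 3) = -3 / -1 = 3
  v = 3 + (3) = 6

Answer: 6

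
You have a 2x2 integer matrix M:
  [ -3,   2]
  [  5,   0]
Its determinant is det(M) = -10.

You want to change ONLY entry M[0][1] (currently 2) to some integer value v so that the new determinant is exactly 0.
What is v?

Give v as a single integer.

Answer: 0

Derivation:
det is linear in entry M[0][1]: det = old_det + (v - 2) * C_01
Cofactor C_01 = -5
Want det = 0: -10 + (v - 2) * -5 = 0
  (v - 2) = 10 / -5 = -2
  v = 2 + (-2) = 0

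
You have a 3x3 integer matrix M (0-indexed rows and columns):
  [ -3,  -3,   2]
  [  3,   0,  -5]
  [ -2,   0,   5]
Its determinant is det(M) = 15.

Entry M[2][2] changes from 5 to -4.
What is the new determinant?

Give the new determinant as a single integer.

Answer: -66

Derivation:
det is linear in row 2: changing M[2][2] by delta changes det by delta * cofactor(2,2).
Cofactor C_22 = (-1)^(2+2) * minor(2,2) = 9
Entry delta = -4 - 5 = -9
Det delta = -9 * 9 = -81
New det = 15 + -81 = -66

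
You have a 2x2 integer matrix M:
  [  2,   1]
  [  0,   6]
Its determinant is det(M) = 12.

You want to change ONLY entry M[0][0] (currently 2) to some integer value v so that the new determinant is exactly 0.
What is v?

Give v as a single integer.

det is linear in entry M[0][0]: det = old_det + (v - 2) * C_00
Cofactor C_00 = 6
Want det = 0: 12 + (v - 2) * 6 = 0
  (v - 2) = -12 / 6 = -2
  v = 2 + (-2) = 0

Answer: 0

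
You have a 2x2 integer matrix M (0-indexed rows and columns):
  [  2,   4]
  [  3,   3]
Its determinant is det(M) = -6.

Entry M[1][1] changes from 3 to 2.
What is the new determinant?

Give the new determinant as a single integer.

Answer: -8

Derivation:
det is linear in row 1: changing M[1][1] by delta changes det by delta * cofactor(1,1).
Cofactor C_11 = (-1)^(1+1) * minor(1,1) = 2
Entry delta = 2 - 3 = -1
Det delta = -1 * 2 = -2
New det = -6 + -2 = -8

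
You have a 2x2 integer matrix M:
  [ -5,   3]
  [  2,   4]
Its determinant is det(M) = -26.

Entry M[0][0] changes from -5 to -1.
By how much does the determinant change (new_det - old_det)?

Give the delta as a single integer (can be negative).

Answer: 16

Derivation:
Cofactor C_00 = 4
Entry delta = -1 - -5 = 4
Det delta = entry_delta * cofactor = 4 * 4 = 16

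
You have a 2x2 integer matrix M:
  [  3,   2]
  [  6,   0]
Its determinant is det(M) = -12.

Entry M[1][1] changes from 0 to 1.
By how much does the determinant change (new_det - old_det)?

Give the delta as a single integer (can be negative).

Cofactor C_11 = 3
Entry delta = 1 - 0 = 1
Det delta = entry_delta * cofactor = 1 * 3 = 3

Answer: 3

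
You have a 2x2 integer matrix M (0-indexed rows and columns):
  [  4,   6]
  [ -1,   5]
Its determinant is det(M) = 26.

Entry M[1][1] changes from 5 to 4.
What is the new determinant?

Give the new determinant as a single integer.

Answer: 22

Derivation:
det is linear in row 1: changing M[1][1] by delta changes det by delta * cofactor(1,1).
Cofactor C_11 = (-1)^(1+1) * minor(1,1) = 4
Entry delta = 4 - 5 = -1
Det delta = -1 * 4 = -4
New det = 26 + -4 = 22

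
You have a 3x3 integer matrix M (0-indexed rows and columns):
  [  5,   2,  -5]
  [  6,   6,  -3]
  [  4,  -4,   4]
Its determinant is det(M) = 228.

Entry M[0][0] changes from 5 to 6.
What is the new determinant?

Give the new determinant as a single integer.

Answer: 240

Derivation:
det is linear in row 0: changing M[0][0] by delta changes det by delta * cofactor(0,0).
Cofactor C_00 = (-1)^(0+0) * minor(0,0) = 12
Entry delta = 6 - 5 = 1
Det delta = 1 * 12 = 12
New det = 228 + 12 = 240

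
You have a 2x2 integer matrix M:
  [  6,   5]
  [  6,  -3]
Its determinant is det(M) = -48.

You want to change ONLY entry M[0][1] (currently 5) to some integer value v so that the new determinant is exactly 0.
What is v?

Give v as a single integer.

det is linear in entry M[0][1]: det = old_det + (v - 5) * C_01
Cofactor C_01 = -6
Want det = 0: -48 + (v - 5) * -6 = 0
  (v - 5) = 48 / -6 = -8
  v = 5 + (-8) = -3

Answer: -3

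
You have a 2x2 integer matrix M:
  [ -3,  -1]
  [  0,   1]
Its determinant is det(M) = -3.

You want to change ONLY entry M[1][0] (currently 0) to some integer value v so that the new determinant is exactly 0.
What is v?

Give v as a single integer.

det is linear in entry M[1][0]: det = old_det + (v - 0) * C_10
Cofactor C_10 = 1
Want det = 0: -3 + (v - 0) * 1 = 0
  (v - 0) = 3 / 1 = 3
  v = 0 + (3) = 3

Answer: 3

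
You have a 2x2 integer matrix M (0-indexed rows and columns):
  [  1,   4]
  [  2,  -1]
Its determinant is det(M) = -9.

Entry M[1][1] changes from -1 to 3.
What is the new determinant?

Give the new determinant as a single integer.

Answer: -5

Derivation:
det is linear in row 1: changing M[1][1] by delta changes det by delta * cofactor(1,1).
Cofactor C_11 = (-1)^(1+1) * minor(1,1) = 1
Entry delta = 3 - -1 = 4
Det delta = 4 * 1 = 4
New det = -9 + 4 = -5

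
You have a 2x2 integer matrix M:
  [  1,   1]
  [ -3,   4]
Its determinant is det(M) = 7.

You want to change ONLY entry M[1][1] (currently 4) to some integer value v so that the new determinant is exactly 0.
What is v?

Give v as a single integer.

det is linear in entry M[1][1]: det = old_det + (v - 4) * C_11
Cofactor C_11 = 1
Want det = 0: 7 + (v - 4) * 1 = 0
  (v - 4) = -7 / 1 = -7
  v = 4 + (-7) = -3

Answer: -3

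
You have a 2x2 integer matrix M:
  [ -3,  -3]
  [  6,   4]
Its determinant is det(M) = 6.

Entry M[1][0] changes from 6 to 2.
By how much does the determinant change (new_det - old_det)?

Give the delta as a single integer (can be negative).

Answer: -12

Derivation:
Cofactor C_10 = 3
Entry delta = 2 - 6 = -4
Det delta = entry_delta * cofactor = -4 * 3 = -12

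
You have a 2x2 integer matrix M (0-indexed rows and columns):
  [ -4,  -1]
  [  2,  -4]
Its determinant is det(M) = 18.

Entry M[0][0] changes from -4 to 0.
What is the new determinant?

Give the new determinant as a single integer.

det is linear in row 0: changing M[0][0] by delta changes det by delta * cofactor(0,0).
Cofactor C_00 = (-1)^(0+0) * minor(0,0) = -4
Entry delta = 0 - -4 = 4
Det delta = 4 * -4 = -16
New det = 18 + -16 = 2

Answer: 2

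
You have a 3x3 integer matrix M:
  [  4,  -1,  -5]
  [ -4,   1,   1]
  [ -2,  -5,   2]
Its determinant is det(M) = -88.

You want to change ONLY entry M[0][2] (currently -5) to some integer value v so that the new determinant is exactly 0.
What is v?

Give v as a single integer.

det is linear in entry M[0][2]: det = old_det + (v - -5) * C_02
Cofactor C_02 = 22
Want det = 0: -88 + (v - -5) * 22 = 0
  (v - -5) = 88 / 22 = 4
  v = -5 + (4) = -1

Answer: -1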